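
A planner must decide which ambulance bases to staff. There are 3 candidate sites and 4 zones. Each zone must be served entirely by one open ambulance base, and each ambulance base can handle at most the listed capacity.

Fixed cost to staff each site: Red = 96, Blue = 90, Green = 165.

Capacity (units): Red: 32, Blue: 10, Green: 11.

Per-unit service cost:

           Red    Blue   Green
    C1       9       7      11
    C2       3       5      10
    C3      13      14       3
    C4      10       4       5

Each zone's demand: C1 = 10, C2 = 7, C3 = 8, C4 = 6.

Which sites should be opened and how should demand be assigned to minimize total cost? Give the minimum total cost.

Minimum total cost: 371

Open {Red}: C1→Red 9·10=90, C2→Red 3·7=21, C3→Red 13·8=104, C4→Red 10·6=60.
Loads: Red carries 31/32. Service 275; fixed 96; total 371.
Next best feasible plan costs 425.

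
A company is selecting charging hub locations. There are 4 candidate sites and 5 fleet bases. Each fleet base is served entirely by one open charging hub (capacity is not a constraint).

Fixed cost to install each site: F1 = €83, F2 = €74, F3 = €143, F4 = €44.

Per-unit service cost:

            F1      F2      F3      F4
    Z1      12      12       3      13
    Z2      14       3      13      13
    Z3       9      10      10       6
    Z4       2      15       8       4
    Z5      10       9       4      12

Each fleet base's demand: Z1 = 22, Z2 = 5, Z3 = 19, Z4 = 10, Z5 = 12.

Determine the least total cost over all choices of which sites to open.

Minimum total cost: 520

For any fixed open set, each fleet base goes to its cheapest open site; total = fixed + service.
{F3, F4}: Z1→F3 3·22=66, Z2→F3 13·5=65, Z3→F4 6·19=114, Z4→F4 4·10=40, Z5→F3 4·12=48. Service 333; fixed 187; total 520.
{F2, F3, F4}: Z1→F3 3·22=66, Z2→F2 3·5=15, Z3→F4 6·19=114, Z4→F4 4·10=40, Z5→F3 4·12=48. Service 283; fixed 261; total 544.
{F1, F3, F4}: service 313 + fixed 270 = 583
{F1, F2, F3, F4}: Z1→F3 3·22=66, Z2→F2 3·5=15, Z3→F4 6·19=114, Z4→F1 2·10=20, Z5→F3 4·12=48. Service 263; fixed 344; total 607.
No other subset beats 520.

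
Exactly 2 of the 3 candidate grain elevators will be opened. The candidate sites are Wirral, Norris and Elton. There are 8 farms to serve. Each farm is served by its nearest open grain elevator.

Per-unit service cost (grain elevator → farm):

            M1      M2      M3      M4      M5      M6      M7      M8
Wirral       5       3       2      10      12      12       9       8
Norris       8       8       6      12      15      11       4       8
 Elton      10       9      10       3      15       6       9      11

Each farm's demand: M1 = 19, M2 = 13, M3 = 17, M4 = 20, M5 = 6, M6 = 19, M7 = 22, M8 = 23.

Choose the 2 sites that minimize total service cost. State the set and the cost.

Choose Wirral and Elton; total service cost 796.

With exactly 2 open, each farm uses its cheapest among the chosen.
{Wirral, Elton}: M1→Wirral 5·19=95, M2→Wirral 3·13=39, M3→Wirral 2·17=34, M4→Elton 3·20=60, M5→Wirral 12·6=72, M6→Elton 6·19=114, M7→Wirral 9·22=198, M8→Wirral 8·23=184. Service cost 796.
{Norris, Elton}: service cost 894
{Wirral, Norris}: service cost 921
Among all 3 size-2 choices, {Wirral, Elton} is lowest.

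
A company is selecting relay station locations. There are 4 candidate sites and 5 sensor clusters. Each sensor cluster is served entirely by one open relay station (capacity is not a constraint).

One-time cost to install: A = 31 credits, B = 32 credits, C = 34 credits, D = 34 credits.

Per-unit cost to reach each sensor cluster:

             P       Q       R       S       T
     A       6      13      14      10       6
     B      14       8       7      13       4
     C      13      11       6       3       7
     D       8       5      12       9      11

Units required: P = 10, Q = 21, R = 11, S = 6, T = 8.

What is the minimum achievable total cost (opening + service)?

For any fixed open set, each sensor cluster goes to its cheapest open site; total = fixed + service.
{C, D}: P→D 8·10=80, Q→D 5·21=105, R→C 6·11=66, S→C 3·6=18, T→C 7·8=56. Service 325; fixed 68; total 393.
{A, C, D}: P→A 6·10=60, Q→D 5·21=105, R→C 6·11=66, S→C 3·6=18, T→A 6·8=48. Service 297; fixed 99; total 396.
{B, C, D}: P→D 8·10=80, Q→D 5·21=105, R→C 6·11=66, S→C 3·6=18, T→B 4·8=32. Service 301; fixed 100; total 401.
{A, B, C, D}: P→A 6·10=60, Q→D 5·21=105, R→C 6·11=66, S→C 3·6=18, T→B 4·8=32. Service 281; fixed 131; total 412.
No other subset beats 393.

Minimum total cost: 393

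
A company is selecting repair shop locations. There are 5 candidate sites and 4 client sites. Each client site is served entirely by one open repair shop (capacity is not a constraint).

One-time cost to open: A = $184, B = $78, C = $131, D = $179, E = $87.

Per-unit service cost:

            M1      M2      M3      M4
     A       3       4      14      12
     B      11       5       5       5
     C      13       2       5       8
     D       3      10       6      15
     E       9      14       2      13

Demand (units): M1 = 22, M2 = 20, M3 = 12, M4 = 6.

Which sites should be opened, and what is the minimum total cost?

Open A and B; minimum total cost 498.

For any fixed open set, each client site goes to its cheapest open site; total = fixed + service.
{A, B}: M1→A 3·22=66, M2→A 4·20=80, M3→B 5·12=60, M4→B 5·6=30. Service 236; fixed 262; total 498.
{B}: service 432 + fixed 78 = 510
{A, E}: M1→A 3·22=66, M2→A 4·20=80, M3→E 2·12=24, M4→A 12·6=72. Service 242; fixed 271; total 513.
{A, B, C, D, E}: service 160 + fixed 659 = 819
No other subset beats 498.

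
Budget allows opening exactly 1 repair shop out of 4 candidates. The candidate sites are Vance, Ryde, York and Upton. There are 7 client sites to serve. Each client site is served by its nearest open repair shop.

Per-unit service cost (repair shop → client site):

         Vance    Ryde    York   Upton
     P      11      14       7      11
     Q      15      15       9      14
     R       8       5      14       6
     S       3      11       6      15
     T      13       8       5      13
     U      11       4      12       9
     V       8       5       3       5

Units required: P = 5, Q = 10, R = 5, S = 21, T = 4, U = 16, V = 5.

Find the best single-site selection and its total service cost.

With exactly 1 open, each client site uses its cheapest among the chosen.
{York}: P→York 7·5=35, Q→York 9·10=90, R→York 14·5=70, S→York 6·21=126, T→York 5·4=20, U→York 12·16=192, V→York 3·5=15. Service cost 548.
{Vance}: service cost 576
{Ryde}: service cost 597
Among all 4 size-1 choices, {York} is lowest.

Choose York only; total service cost 548.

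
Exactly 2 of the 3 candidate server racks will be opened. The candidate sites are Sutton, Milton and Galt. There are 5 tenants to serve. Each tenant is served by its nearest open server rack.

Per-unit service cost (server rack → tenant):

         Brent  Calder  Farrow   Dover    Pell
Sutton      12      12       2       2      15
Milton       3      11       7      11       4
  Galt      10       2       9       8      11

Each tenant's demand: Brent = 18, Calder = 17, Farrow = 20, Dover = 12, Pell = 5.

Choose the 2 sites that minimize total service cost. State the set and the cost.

Choose Sutton and Milton; total service cost 325.

With exactly 2 open, each tenant uses its cheapest among the chosen.
{Sutton, Milton}: Brent→Milton 3·18=54, Calder→Milton 11·17=187, Farrow→Sutton 2·20=40, Dover→Sutton 2·12=24, Pell→Milton 4·5=20. Service cost 325.
{Sutton, Galt}: service cost 333
{Milton, Galt}: service cost 344
Among all 3 size-2 choices, {Sutton, Milton} is lowest.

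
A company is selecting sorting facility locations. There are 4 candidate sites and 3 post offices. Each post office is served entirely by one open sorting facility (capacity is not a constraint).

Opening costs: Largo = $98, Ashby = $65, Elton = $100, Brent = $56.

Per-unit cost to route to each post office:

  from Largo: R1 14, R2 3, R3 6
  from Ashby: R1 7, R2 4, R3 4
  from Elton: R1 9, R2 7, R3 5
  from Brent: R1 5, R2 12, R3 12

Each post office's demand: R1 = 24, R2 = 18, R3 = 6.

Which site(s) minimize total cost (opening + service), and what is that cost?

For any fixed open set, each post office goes to its cheapest open site; total = fixed + service.
{Ashby}: R1→Ashby 7·24=168, R2→Ashby 4·18=72, R3→Ashby 4·6=24. Service 264; fixed 65; total 329.
{Ashby, Brent}: service 216 + fixed 121 = 337
{Largo, Brent}: service 210 + fixed 154 = 364
{Largo, Ashby, Elton, Brent}: R1→Brent 5·24=120, R2→Largo 3·18=54, R3→Ashby 4·6=24. Service 198; fixed 319; total 517.
No other subset beats 329.

Open Ashby only; minimum total cost 329.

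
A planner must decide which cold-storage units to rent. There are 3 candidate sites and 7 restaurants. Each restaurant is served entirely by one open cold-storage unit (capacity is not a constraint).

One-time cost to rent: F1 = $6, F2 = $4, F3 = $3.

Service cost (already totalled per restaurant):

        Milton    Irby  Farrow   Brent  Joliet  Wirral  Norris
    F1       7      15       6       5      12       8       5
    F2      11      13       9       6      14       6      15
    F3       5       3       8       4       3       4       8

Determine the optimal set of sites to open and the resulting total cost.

Open F3 only; minimum total cost 38.

For any fixed open set, each restaurant goes to its cheapest open site; total = fixed + service.
{F3}: Milton→F3 5, Irby→F3 3, Farrow→F3 8, Brent→F3 4, Joliet→F3 3, Wirral→F3 4, Norris→F3 8. Service 35; fixed 3; total 38.
{F1, F3}: service 30 + fixed 9 = 39
{F2, F3}: Milton→F3 5, Irby→F3 3, Farrow→F3 8, Brent→F3 4, Joliet→F3 3, Wirral→F3 4, Norris→F3 8. Service 35; fixed 7; total 42.
{F1, F2, F3}: service 30 + fixed 13 = 43
(All 7 nonempty subsets were checked; F3 only is lowest.)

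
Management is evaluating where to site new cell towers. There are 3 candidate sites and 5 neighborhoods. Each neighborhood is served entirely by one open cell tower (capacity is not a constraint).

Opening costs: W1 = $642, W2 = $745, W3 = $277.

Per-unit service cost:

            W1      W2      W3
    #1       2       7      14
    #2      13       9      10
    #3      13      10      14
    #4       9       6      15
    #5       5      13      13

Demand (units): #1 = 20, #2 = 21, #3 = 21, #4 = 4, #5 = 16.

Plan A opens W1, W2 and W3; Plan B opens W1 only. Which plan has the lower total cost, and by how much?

Plan A: {W1, W2, W3}: #1→W1 2·20=40, #2→W2 9·21=189, #3→W2 10·21=210, #4→W2 6·4=24, #5→W1 5·16=80. Service 543; fixed 1664; total 2207.
Plan B: {W1}: #1→W1 2·20=40, #2→W1 13·21=273, #3→W1 13·21=273, #4→W1 9·4=36, #5→W1 5·16=80. Service 702; fixed 642; total 1344.
Difference: |2207 − 1344| = 863.

Plan B is cheaper by 863.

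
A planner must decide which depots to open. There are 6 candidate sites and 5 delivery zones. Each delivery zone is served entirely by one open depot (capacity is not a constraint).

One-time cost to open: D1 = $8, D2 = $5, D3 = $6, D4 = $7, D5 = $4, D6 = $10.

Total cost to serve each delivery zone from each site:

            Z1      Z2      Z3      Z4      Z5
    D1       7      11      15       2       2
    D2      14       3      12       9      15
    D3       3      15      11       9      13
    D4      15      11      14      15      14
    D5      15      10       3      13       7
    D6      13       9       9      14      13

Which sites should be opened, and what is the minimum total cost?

Open D1, D2 and D5; minimum total cost 34.

For any fixed open set, each delivery zone goes to its cheapest open site; total = fixed + service.
{D1, D2, D5}: Z1→D1 7, Z2→D2 3, Z3→D5 3, Z4→D1 2, Z5→D1 2. Service 17; fixed 17; total 34.
{D1, D2, D3, D5}: Z1→D3 3, Z2→D2 3, Z3→D5 3, Z4→D1 2, Z5→D1 2. Service 13; fixed 23; total 36.
{D1, D5}: Z1→D1 7, Z2→D5 10, Z3→D5 3, Z4→D1 2, Z5→D1 2. Service 24; fixed 12; total 36.
{D1, D2, D3, D4, D5, D6}: service 13 + fixed 40 = 53
No other subset beats 34.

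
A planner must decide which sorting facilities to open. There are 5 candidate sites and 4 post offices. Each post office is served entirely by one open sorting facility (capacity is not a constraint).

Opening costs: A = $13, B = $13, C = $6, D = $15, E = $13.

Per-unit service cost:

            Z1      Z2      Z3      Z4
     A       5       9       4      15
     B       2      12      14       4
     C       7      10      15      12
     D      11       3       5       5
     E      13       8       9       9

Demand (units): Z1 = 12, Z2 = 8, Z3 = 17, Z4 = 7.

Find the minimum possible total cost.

For any fixed open set, each post office goes to its cheapest open site; total = fixed + service.
{A, B, D}: Z1→B 2·12=24, Z2→D 3·8=24, Z3→A 4·17=68, Z4→B 4·7=28. Service 144; fixed 41; total 185.
{B, D}: service 161 + fixed 28 = 189
{A, B, C, D}: Z1→B 2·12=24, Z2→D 3·8=24, Z3→A 4·17=68, Z4→B 4·7=28. Service 144; fixed 47; total 191.
{A, B, C, D, E}: service 144 + fixed 60 = 204
No other subset beats 185.

Minimum total cost: 185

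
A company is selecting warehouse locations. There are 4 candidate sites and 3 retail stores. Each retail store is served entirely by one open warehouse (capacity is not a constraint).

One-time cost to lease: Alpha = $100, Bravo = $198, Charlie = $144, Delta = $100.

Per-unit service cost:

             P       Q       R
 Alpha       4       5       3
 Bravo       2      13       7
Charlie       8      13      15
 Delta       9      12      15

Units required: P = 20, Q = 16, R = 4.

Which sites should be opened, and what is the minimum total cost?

Open Alpha only; minimum total cost 272.

For any fixed open set, each retail store goes to its cheapest open site; total = fixed + service.
{Alpha}: P→Alpha 4·20=80, Q→Alpha 5·16=80, R→Alpha 3·4=12. Service 172; fixed 100; total 272.
{Alpha, Delta}: service 172 + fixed 200 = 372
{Alpha, Charlie}: P→Alpha 4·20=80, Q→Alpha 5·16=80, R→Alpha 3·4=12. Service 172; fixed 244; total 416.
{Alpha, Bravo, Charlie, Delta}: service 132 + fixed 542 = 674
(All 15 nonempty subsets were checked; Alpha only is lowest.)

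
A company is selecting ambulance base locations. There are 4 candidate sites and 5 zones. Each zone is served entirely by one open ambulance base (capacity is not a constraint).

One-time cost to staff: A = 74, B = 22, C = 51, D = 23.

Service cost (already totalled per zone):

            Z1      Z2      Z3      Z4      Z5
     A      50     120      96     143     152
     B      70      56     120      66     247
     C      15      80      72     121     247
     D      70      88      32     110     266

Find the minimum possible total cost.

Minimum total cost: 475

For any fixed open set, each zone goes to its cheapest open site; total = fixed + service.
{A, B, D}: Z1→A 50, Z2→B 56, Z3→D 32, Z4→B 66, Z5→A 152. Service 356; fixed 119; total 475.
{A, B, C, D}: Z1→C 15, Z2→B 56, Z3→D 32, Z4→B 66, Z5→A 152. Service 321; fixed 170; total 491.
{A, B, C}: Z1→C 15, Z2→B 56, Z3→C 72, Z4→B 66, Z5→A 152. Service 361; fixed 147; total 508.
{B}: Z1→B 70, Z2→B 56, Z3→B 120, Z4→B 66, Z5→B 247. Service 559; fixed 22; total 581.
No other subset beats 475.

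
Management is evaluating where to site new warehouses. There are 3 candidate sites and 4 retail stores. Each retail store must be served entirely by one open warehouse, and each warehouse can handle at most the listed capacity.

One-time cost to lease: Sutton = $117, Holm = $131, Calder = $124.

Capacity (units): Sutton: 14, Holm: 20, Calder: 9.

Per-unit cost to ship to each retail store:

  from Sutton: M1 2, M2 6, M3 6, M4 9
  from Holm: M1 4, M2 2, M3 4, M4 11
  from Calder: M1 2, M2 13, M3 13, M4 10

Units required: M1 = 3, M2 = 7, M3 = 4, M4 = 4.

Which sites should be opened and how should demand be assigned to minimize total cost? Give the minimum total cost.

Minimum total cost: 217

Open {Holm}: M1→Holm 4·3=12, M2→Holm 2·7=14, M3→Holm 4·4=16, M4→Holm 11·4=44.
Loads: Holm carries 18/20. Service 86; fixed 131; total 217.
Next best feasible plan costs 320.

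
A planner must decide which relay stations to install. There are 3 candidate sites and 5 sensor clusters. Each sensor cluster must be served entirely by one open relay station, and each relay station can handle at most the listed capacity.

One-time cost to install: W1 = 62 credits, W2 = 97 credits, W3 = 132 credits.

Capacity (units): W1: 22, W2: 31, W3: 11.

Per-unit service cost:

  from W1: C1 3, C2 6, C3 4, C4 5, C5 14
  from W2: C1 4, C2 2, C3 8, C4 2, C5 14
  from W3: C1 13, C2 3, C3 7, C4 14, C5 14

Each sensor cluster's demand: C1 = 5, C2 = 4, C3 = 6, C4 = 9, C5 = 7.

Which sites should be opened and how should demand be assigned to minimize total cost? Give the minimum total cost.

Open {W2}: C1→W2 4·5=20, C2→W2 2·4=8, C3→W2 8·6=48, C4→W2 2·9=18, C5→W2 14·7=98.
Loads: W2 carries 31/31. Service 192; fixed 97; total 289.
Next best feasible plan costs 322.

Minimum total cost: 289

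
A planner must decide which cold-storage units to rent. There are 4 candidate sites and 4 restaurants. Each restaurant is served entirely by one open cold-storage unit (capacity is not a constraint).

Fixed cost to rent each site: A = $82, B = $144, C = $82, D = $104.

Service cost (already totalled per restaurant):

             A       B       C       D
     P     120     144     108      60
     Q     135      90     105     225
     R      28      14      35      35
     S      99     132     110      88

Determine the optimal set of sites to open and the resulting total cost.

For any fixed open set, each restaurant goes to its cheapest open site; total = fixed + service.
{C}: P→C 108, Q→C 105, R→C 35, S→C 110. Service 358; fixed 82; total 440.
{A}: P→A 120, Q→A 135, R→A 28, S→A 99. Service 382; fixed 82; total 464.
{C, D}: P→D 60, Q→C 105, R→C 35, S→D 88. Service 288; fixed 186; total 474.
{A, B, C, D}: P→D 60, Q→B 90, R→B 14, S→D 88. Service 252; fixed 412; total 664.
No other subset beats 440.

Open C only; minimum total cost 440.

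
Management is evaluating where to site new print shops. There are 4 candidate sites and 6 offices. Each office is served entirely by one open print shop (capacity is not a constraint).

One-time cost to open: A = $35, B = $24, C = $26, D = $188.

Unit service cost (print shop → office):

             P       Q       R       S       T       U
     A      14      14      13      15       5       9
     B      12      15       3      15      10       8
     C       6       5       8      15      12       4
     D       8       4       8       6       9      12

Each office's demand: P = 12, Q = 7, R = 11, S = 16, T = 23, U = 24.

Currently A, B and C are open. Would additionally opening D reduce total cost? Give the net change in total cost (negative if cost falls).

Current service cost with {A, B, C}: 591.
Adding D: each office re-picks its cheapest; new service cost 440, saving 151.
Extra fixed cost: 188. Net change = 188 − 151 = 37.
(Totals: 676 → 713.)

No — net change +37 (cost rises by 37).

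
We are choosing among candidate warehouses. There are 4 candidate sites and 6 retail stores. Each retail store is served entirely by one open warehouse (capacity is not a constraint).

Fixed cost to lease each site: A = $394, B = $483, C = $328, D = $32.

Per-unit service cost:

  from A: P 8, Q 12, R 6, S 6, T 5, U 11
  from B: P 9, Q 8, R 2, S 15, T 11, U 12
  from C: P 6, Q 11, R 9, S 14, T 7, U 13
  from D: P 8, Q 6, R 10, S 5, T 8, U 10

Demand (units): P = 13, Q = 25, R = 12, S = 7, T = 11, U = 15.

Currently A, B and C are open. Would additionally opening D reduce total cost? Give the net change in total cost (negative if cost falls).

Current service cost with {A, B, C}: 564.
Adding D: each retail store re-picks its cheapest; new service cost 492, saving 72.
Extra fixed cost: 32. Net change = 32 − 72 = -40.
(Totals: 1769 → 1729.)

Yes — net change −40 (cost falls by 40).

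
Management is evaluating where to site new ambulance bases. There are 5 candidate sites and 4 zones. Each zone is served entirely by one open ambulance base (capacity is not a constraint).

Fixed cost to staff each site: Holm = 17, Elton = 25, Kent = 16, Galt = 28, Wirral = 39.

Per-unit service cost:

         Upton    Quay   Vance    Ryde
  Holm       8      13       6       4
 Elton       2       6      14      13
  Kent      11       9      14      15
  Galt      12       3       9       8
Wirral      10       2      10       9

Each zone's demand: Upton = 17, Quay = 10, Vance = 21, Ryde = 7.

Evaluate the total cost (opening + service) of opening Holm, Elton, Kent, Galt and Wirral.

Each zone is assigned to its cheapest site among the open ones.
{Holm, Elton, Kent, Galt, Wirral}: Upton→Elton 2·17=34, Quay→Wirral 2·10=20, Vance→Holm 6·21=126, Ryde→Holm 4·7=28. Service 208; fixed 125; total 333.

Total cost: 333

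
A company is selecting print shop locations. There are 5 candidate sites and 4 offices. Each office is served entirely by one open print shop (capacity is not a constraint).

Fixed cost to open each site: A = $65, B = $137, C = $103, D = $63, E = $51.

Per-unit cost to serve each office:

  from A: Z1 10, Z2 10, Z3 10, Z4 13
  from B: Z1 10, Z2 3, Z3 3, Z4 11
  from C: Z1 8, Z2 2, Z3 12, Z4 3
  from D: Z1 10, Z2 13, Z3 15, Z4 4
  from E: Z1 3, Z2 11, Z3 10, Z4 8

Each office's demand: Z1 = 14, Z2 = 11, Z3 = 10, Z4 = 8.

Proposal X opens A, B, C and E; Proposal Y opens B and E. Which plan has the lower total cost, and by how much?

Proposal Y is cheaper by 117.

Proposal X: {A, B, C, E}: Z1→E 3·14=42, Z2→C 2·11=22, Z3→B 3·10=30, Z4→C 3·8=24. Service 118; fixed 356; total 474.
Proposal Y: {B, E}: Z1→E 3·14=42, Z2→B 3·11=33, Z3→B 3·10=30, Z4→E 8·8=64. Service 169; fixed 188; total 357.
Difference: |474 − 357| = 117.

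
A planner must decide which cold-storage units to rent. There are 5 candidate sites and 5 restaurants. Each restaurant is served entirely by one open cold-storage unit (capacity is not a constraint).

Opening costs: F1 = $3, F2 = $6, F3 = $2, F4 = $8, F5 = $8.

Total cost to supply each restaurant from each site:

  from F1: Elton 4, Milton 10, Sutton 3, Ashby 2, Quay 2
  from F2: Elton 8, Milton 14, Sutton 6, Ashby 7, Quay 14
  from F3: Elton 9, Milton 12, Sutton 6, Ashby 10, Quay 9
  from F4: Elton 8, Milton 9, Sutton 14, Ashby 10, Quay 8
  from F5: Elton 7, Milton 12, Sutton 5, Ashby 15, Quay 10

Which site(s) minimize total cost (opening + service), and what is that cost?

For any fixed open set, each restaurant goes to its cheapest open site; total = fixed + service.
{F1}: Elton→F1 4, Milton→F1 10, Sutton→F1 3, Ashby→F1 2, Quay→F1 2. Service 21; fixed 3; total 24.
{F1, F3}: service 21 + fixed 5 = 26
{F1, F2}: Elton→F1 4, Milton→F1 10, Sutton→F1 3, Ashby→F1 2, Quay→F1 2. Service 21; fixed 9; total 30.
{F1, F2, F3, F4, F5}: service 20 + fixed 27 = 47
No other subset beats 24.

Open F1 only; minimum total cost 24.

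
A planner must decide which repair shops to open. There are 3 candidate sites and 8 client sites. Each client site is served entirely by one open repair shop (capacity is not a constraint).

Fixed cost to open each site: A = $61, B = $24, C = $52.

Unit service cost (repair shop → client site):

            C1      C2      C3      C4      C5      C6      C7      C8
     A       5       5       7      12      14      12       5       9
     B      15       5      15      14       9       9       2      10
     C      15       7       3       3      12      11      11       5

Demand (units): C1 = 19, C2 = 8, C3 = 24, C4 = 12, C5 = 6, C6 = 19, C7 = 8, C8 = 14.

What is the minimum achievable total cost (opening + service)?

Minimum total cost: 691

For any fixed open set, each client site goes to its cheapest open site; total = fixed + service.
{A, B, C}: C1→A 5·19=95, C2→A 5·8=40, C3→C 3·24=72, C4→C 3·12=36, C5→B 9·6=54, C6→B 9·19=171, C7→B 2·8=16, C8→C 5·14=70. Service 554; fixed 137; total 691.
{A, C}: C1→A 5·19=95, C2→A 5·8=40, C3→C 3·24=72, C4→C 3·12=36, C5→C 12·6=72, C6→C 11·19=209, C7→A 5·8=40, C8→C 5·14=70. Service 634; fixed 113; total 747.
{B, C}: service 744 + fixed 76 = 820
{B}: C1→B 15·19=285, C2→B 5·8=40, C3→B 15·24=360, C4→B 14·12=168, C5→B 9·6=54, C6→B 9·19=171, C7→B 2·8=16, C8→B 10·14=140. Service 1234; fixed 24; total 1258.
(All 7 nonempty subsets were checked; A, B and C is lowest.)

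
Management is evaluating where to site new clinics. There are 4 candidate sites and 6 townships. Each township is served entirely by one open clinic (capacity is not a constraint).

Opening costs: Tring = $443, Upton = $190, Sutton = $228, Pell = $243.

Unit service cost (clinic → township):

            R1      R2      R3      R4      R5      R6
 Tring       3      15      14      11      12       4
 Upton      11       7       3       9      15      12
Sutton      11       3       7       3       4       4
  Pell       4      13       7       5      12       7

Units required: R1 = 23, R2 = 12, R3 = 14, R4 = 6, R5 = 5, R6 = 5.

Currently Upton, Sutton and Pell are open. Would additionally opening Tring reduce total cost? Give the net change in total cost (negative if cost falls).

No — net change +420 (cost rises by 420).

Current service cost with {Upton, Sutton, Pell}: 228.
Adding Tring: each township re-picks its cheapest; new service cost 205, saving 23.
Extra fixed cost: 443. Net change = 443 − 23 = 420.
(Totals: 889 → 1309.)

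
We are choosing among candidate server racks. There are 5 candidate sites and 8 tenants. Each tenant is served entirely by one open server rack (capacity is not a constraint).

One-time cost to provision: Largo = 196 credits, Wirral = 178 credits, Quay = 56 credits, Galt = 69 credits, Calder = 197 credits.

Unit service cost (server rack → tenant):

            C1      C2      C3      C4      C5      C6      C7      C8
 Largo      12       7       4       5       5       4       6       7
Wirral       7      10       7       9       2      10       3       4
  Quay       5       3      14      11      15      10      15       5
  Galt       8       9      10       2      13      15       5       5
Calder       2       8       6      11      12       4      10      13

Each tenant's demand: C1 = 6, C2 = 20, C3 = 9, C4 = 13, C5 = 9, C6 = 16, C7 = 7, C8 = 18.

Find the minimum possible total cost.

For any fixed open set, each tenant goes to its cheapest open site; total = fixed + service.
{Largo, Quay}: C1→Quay 5·6=30, C2→Quay 3·20=60, C3→Largo 4·9=36, C4→Largo 5·13=65, C5→Largo 5·9=45, C6→Largo 4·16=64, C7→Largo 6·7=42, C8→Quay 5·18=90. Service 432; fixed 252; total 684.
{Largo, Quay, Galt}: service 386 + fixed 321 = 707
{Quay, Galt}: C1→Quay 5·6=30, C2→Quay 3·20=60, C3→Galt 10·9=90, C4→Galt 2·13=26, C5→Galt 13·9=117, C6→Quay 10·16=160, C7→Galt 5·7=35, C8→Quay 5·18=90. Service 608; fixed 125; total 733.
{Largo, Wirral, Quay, Galt, Calder}: service 309 + fixed 696 = 1005
No other subset beats 684.

Minimum total cost: 684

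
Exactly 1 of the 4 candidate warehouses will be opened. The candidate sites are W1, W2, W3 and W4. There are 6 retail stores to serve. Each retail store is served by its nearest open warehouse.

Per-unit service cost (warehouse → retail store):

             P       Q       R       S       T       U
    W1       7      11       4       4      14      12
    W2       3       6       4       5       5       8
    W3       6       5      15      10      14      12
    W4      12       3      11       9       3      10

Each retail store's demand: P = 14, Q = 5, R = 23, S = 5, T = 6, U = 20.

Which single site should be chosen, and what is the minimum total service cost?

Choose W2 only; total service cost 379.

With exactly 1 open, each retail store uses its cheapest among the chosen.
{W2}: P→W2 3·14=42, Q→W2 6·5=30, R→W2 4·23=92, S→W2 5·5=25, T→W2 5·6=30, U→W2 8·20=160. Service cost 379.
{W1}: service cost 589
{W4}: service cost 699
Among all 4 size-1 choices, {W2} is lowest.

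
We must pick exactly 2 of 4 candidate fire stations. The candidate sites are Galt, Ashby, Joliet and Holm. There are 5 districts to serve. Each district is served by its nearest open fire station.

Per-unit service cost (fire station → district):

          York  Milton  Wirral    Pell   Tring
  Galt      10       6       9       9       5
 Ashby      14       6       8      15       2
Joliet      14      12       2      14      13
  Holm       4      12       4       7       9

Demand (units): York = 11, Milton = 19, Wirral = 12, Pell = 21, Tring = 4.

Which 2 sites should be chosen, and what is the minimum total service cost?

Choose Ashby and Holm; total service cost 361.

With exactly 2 open, each district uses its cheapest among the chosen.
{Ashby, Holm}: York→Holm 4·11=44, Milton→Ashby 6·19=114, Wirral→Holm 4·12=48, Pell→Holm 7·21=147, Tring→Ashby 2·4=8. Service cost 361.
{Galt, Holm}: service cost 373
{Galt, Joliet}: service cost 457
Among all 6 size-2 choices, {Ashby, Holm} is lowest.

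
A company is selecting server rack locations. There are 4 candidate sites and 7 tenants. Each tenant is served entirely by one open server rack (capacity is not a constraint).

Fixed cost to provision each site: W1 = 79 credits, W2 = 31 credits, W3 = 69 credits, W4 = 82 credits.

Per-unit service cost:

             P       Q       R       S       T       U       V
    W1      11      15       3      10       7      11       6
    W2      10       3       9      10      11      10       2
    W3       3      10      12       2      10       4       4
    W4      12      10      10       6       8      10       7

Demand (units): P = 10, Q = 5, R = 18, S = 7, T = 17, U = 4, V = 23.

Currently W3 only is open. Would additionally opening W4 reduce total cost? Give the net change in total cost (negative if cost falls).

Current service cost with {W3}: 588.
Adding W4: each tenant re-picks its cheapest; new service cost 518, saving 70.
Extra fixed cost: 82. Net change = 82 − 70 = 12.
(Totals: 657 → 669.)

No — net change +12 (cost rises by 12).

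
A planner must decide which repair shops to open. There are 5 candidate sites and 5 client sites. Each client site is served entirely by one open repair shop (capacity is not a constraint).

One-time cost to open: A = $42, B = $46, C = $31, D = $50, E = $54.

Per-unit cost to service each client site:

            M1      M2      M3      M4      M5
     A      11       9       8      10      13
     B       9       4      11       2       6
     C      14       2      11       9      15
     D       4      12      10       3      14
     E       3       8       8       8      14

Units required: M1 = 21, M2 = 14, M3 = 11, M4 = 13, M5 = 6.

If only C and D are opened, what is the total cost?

Total cost: 426

Each client site is assigned to its cheapest site among the open ones.
{C, D}: M1→D 4·21=84, M2→C 2·14=28, M3→D 10·11=110, M4→D 3·13=39, M5→D 14·6=84. Service 345; fixed 81; total 426.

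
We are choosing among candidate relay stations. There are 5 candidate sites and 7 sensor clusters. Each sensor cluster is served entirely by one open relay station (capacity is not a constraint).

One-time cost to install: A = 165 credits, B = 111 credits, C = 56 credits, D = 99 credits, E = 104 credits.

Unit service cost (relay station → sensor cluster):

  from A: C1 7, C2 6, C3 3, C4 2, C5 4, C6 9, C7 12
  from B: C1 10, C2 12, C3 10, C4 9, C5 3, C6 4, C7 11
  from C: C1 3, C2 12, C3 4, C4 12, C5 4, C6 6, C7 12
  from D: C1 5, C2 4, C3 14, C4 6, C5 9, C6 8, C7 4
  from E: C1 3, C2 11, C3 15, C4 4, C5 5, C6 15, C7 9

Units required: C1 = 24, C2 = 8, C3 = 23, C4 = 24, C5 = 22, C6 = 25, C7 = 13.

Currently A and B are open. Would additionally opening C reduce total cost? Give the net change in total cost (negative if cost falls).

Yes — net change −40 (cost falls by 40).

Current service cost with {A, B}: 642.
Adding C: each sensor cluster re-picks its cheapest; new service cost 546, saving 96.
Extra fixed cost: 56. Net change = 56 − 96 = -40.
(Totals: 918 → 878.)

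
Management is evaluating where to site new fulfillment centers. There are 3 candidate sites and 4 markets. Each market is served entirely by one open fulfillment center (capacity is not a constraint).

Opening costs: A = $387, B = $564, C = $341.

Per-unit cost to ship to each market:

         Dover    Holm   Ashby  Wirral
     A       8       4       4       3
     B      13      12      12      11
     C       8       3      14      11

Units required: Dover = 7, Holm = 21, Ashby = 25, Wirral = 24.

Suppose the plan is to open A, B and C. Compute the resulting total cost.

Total cost: 1583

Each market is assigned to its cheapest site among the open ones.
{A, B, C}: Dover→A 8·7=56, Holm→C 3·21=63, Ashby→A 4·25=100, Wirral→A 3·24=72. Service 291; fixed 1292; total 1583.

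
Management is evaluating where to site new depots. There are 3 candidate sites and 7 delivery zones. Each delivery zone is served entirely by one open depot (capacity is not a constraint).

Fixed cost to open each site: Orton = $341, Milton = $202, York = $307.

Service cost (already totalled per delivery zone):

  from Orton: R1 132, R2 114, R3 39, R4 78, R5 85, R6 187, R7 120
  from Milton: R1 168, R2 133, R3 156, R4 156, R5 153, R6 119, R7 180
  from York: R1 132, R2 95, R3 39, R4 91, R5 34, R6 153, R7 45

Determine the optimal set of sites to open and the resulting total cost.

For any fixed open set, each delivery zone goes to its cheapest open site; total = fixed + service.
{York}: R1→York 132, R2→York 95, R3→York 39, R4→York 91, R5→York 34, R6→York 153, R7→York 45. Service 589; fixed 307; total 896.
{Milton, York}: R1→York 132, R2→York 95, R3→York 39, R4→York 91, R5→York 34, R6→Milton 119, R7→York 45. Service 555; fixed 509; total 1064.
{Orton}: R1→Orton 132, R2→Orton 114, R3→Orton 39, R4→Orton 78, R5→Orton 85, R6→Orton 187, R7→Orton 120. Service 755; fixed 341; total 1096.
{Orton, Milton, York}: R1→Orton 132, R2→York 95, R3→Orton 39, R4→Orton 78, R5→York 34, R6→Milton 119, R7→York 45. Service 542; fixed 850; total 1392.
No other subset beats 896.

Open York only; minimum total cost 896.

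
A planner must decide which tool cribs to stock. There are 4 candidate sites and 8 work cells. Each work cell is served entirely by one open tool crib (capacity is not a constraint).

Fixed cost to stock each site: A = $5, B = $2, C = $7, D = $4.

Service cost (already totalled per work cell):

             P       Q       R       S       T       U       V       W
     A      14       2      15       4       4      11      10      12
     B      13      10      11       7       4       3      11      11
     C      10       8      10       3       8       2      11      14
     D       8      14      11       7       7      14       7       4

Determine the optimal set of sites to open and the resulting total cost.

For any fixed open set, each work cell goes to its cheapest open site; total = fixed + service.
{A, B, D}: P→D 8, Q→A 2, R→B 11, S→A 4, T→A 4, U→B 3, V→D 7, W→D 4. Service 43; fixed 11; total 54.
{A, C, D}: P→D 8, Q→A 2, R→C 10, S→C 3, T→A 4, U→C 2, V→D 7, W→D 4. Service 40; fixed 16; total 56.
{A, B, C, D}: service 40 + fixed 18 = 58
{B}: service 70 + fixed 2 = 72
No other subset beats 54.

Open A, B and D; minimum total cost 54.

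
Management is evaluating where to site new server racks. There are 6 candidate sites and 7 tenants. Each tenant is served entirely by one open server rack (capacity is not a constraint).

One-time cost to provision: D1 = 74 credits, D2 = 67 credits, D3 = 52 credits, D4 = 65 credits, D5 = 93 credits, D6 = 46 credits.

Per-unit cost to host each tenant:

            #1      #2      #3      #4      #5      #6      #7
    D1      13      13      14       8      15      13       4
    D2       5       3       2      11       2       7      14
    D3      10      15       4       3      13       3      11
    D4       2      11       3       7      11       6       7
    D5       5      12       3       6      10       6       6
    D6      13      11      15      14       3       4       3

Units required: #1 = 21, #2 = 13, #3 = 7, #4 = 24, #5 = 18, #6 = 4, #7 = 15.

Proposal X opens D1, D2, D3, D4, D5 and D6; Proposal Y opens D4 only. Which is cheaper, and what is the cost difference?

Proposal X: {D1, D2, D3, D4, D5, D6}: #1→D4 2·21=42, #2→D2 3·13=39, #3→D2 2·7=14, #4→D3 3·24=72, #5→D2 2·18=36, #6→D3 3·4=12, #7→D6 3·15=45. Service 260; fixed 397; total 657.
Proposal Y: {D4}: #1→D4 2·21=42, #2→D4 11·13=143, #3→D4 3·7=21, #4→D4 7·24=168, #5→D4 11·18=198, #6→D4 6·4=24, #7→D4 7·15=105. Service 701; fixed 65; total 766.
Difference: |657 − 766| = 109.

Proposal X is cheaper by 109.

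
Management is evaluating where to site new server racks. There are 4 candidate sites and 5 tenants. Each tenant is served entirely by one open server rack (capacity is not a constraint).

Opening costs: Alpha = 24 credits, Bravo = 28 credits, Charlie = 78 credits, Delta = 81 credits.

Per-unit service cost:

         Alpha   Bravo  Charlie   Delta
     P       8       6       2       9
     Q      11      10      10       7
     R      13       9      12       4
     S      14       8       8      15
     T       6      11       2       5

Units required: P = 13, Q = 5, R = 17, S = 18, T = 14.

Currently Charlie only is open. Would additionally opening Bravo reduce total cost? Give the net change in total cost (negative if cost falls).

Current service cost with {Charlie}: 452.
Adding Bravo: each tenant re-picks its cheapest; new service cost 401, saving 51.
Extra fixed cost: 28. Net change = 28 − 51 = -23.
(Totals: 530 → 507.)

Yes — net change −23 (cost falls by 23).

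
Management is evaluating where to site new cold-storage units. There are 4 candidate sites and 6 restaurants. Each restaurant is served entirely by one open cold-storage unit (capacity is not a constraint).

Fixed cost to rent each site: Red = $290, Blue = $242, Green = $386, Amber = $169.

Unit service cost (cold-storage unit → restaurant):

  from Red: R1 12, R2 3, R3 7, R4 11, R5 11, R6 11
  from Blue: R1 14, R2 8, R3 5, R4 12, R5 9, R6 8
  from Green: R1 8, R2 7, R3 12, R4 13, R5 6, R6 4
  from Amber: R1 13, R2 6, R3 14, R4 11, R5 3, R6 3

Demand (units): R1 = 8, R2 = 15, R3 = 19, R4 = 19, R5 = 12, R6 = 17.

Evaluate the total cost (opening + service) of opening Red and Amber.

Total cost: 1029

Each restaurant is assigned to its cheapest site among the open ones.
{Red, Amber}: R1→Red 12·8=96, R2→Red 3·15=45, R3→Red 7·19=133, R4→Red 11·19=209, R5→Amber 3·12=36, R6→Amber 3·17=51. Service 570; fixed 459; total 1029.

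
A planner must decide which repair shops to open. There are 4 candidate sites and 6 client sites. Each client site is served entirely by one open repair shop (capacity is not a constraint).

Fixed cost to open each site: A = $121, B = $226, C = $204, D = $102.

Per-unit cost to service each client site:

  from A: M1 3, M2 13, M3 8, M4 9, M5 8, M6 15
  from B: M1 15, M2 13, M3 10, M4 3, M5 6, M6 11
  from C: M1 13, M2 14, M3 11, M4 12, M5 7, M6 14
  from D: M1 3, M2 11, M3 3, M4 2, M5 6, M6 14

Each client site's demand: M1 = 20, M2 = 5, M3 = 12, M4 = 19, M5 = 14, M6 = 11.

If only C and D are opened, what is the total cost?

Each client site is assigned to its cheapest site among the open ones.
{C, D}: M1→D 3·20=60, M2→D 11·5=55, M3→D 3·12=36, M4→D 2·19=38, M5→D 6·14=84, M6→C 14·11=154. Service 427; fixed 306; total 733.

Total cost: 733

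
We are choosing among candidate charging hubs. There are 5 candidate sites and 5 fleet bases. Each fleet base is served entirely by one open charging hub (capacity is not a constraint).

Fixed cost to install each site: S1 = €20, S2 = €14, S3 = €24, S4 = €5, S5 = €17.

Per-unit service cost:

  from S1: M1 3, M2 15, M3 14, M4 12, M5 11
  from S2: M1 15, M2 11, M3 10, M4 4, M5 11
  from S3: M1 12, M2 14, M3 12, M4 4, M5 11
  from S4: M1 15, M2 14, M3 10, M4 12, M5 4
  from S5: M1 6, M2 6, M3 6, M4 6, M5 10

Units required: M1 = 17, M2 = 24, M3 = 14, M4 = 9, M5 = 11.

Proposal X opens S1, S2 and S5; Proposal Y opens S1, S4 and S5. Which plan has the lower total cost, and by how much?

Proposal Y is cheaper by 57.

Proposal X: {S1, S2, S5}: M1→S1 3·17=51, M2→S5 6·24=144, M3→S5 6·14=84, M4→S2 4·9=36, M5→S5 10·11=110. Service 425; fixed 51; total 476.
Proposal Y: {S1, S4, S5}: M1→S1 3·17=51, M2→S5 6·24=144, M3→S5 6·14=84, M4→S5 6·9=54, M5→S4 4·11=44. Service 377; fixed 42; total 419.
Difference: |476 − 419| = 57.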